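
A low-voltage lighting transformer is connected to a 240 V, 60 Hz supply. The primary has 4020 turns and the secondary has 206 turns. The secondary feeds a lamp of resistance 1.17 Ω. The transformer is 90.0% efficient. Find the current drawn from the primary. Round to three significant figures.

I_p ≈ 0.599 A

V_s = 240 × 206/4020 = 12.299 V.
I_s = V_s/R = 12.299/1.17 = 10.512 A.
P_out = V_s I_s = 12.299 × 10.512 = 129.28 W.
P_in = P_out/η = 129.28/0.900 = 143.64 W.
I_p = P_in/V_p = 143.64/240 = 0.599 A.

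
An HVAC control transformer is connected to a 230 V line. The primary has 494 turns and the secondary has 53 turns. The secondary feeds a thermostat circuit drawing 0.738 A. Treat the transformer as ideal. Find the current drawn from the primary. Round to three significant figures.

For an ideal transformer I_p N_p = I_s N_s, so I_p = 0.738 × 53/494 = 0.0792 A.

I_p ≈ 0.0792 A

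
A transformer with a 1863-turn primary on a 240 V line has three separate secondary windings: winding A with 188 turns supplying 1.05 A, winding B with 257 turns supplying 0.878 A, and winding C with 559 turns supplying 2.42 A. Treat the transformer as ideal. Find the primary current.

V_A = 240 × 188/1863 = 24.219 V; V_B = 240 × 257/1863 = 33.108 V; V_C = 240 × 559/1863 = 72.013 V.
P_out = V_A I_A + V_B I_B + V_C I_C = 24.219×1.05 + 33.108×0.878 + 72.013×2.42 = 25.430 + 29.069 + 174.27 = 228.77 W.
Ideal ⇒ P_in = P_out, so I_p = P_out/V_p = 228.77/240 = 0.953 A.

I_p ≈ 0.953 A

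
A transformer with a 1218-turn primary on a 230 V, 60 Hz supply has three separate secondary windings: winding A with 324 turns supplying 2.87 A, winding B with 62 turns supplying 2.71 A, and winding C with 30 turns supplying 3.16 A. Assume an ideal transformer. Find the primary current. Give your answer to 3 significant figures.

I_p ≈ 0.979 A

V_A = 230 × 324/1218 = 61.182 V; V_B = 230 × 62/1218 = 11.708 V; V_C = 230 × 30/1218 = 5.6650 V.
P_out = V_A I_A + V_B I_B + V_C I_C = 61.182×2.87 + 11.708×2.71 + 5.6650×3.16 = 175.59 + 31.728 + 17.901 = 225.22 W.
Ideal ⇒ P_in = P_out, so I_p = P_out/V_p = 225.22/230 = 0.979 A.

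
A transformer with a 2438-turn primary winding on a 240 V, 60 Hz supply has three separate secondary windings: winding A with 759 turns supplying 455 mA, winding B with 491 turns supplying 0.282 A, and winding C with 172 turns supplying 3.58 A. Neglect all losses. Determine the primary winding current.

I_p ≈ 0.451 A

V_A = 240 × 759/2438 = 74.717 V; V_B = 240 × 491/2438 = 48.335 V; V_C = 240 × 172/2438 = 16.932 V.
P_out = V_A I_A + V_B I_B + V_C I_C = 74.717×0.455 + 48.335×0.282 + 16.932×3.58 = 33.996 + 13.630 + 60.616 = 108.24 W.
Ideal ⇒ P_in = P_out, so I_p = P_out/V_p = 108.24/240 = 0.451 A.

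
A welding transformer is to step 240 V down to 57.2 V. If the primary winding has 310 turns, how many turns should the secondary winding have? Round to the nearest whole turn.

N_s/N_p = V_s/V_p, so N_s = 310 × 57.2/240 = 73.9 ≈ 74 turns.

N_s = 74 turns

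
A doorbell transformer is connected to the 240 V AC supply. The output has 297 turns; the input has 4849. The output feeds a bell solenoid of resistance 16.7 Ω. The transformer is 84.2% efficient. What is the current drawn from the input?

I_in ≈ 0.0640 A

V_out = 240 × 297/4849 = 14.700 V.
I_out = V_out/R = 14.700/16.7 = 0.88024 A.
P_out = V_out I_out = 14.700 × 0.88024 = 12.939 W.
P_in = P_out/η = 12.939/0.842 = 15.367 W.
I_in = P_in/V_in = 15.367/240 = 0.0640 A.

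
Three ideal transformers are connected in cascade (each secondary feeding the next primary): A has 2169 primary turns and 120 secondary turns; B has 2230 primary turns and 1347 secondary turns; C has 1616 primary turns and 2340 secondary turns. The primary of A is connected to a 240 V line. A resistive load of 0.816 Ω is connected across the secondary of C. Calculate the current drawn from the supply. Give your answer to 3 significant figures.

After A: V = 240.00 × 120/2169 = 13.278 V.
After B: V = 13.278 × 1347/2230 = 8.0204 V.
After C: V = 8.0204 × 2340/1616 = 11.614 V.
I_load = 11.614/0.816 = 14.232 A, so P_out = 11.614 × 14.232 = 165.29 W.
All ideal ⇒ P_in = P_out, so I_supply = 165.29/240 = 0.689 A.

I_supply ≈ 0.689 A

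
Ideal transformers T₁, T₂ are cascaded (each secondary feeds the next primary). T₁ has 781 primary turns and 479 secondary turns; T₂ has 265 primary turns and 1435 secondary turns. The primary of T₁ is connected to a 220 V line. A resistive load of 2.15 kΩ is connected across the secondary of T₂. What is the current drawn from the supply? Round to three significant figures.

I_supply ≈ 1.13 A

Secondary of T₁: V = 220.00 × 479/781 = 134.93 V.
Secondary of T₂: V = 134.93 × 1435/265 = 730.66 V.
I_load = 730.66/2150 = 0.33984 A, so P_out = 730.66 × 0.33984 = 248.31 W.
All ideal ⇒ P_in = P_out, so I_supply = 248.31/220 = 1.13 A.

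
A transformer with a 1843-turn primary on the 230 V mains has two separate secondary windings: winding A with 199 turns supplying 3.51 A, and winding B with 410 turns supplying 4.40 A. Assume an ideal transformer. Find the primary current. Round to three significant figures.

V_A = 230 × 199/1843 = 24.835 V; V_B = 230 × 410/1843 = 51.167 V.
P_out = V_A I_A + V_B I_B = 24.835×3.51 + 51.167×4.40 = 87.169 + 225.13 = 312.30 W.
Ideal ⇒ P_in = P_out, so I_p = P_out/V_p = 312.30/230 = 1.36 A.

I_p ≈ 1.36 A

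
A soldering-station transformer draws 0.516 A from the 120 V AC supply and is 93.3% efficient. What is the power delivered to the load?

P_out ≈ 57.8 W

P_in = V_p I_p = 120 × 0.516 = 61.920 W.
P_out = η P_in = 0.933 × 61.920 = 57.8 W.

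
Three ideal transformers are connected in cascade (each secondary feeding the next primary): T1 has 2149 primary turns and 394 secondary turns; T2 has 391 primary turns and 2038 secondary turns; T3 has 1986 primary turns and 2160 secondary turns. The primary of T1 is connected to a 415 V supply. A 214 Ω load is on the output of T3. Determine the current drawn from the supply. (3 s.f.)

Secondary of T1: V = 415.00 × 394/2149 = 76.087 V.
Secondary of T2: V = 76.087 × 2038/391 = 396.58 V.
Secondary of T3: V = 396.58 × 2160/1986 = 431.33 V.
I_load = 431.33/214 = 2.0156 A, so P_out = 431.33 × 2.0156 = 869.37 W.
All ideal ⇒ P_in = P_out, so I_supply = 869.37/415 = 2.09 A.

I_supply ≈ 2.09 A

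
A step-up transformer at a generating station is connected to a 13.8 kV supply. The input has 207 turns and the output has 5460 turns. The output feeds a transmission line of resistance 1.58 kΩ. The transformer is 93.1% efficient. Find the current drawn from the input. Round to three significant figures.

V_out = 13800 × 5460/207 = 364000 V.
I_out = V_out/R = 364000/1580 = 230.38 A.
P_out = V_out I_out = 364000 × 230.38 = 8.3858×10^7 W.
P_in = P_out/η = 8.3858×10^7/0.931 = 9.0073×10^7 W.
I_in = P_in/V_in = 9.0073×10^7/13800 = 6530 A.

I_in ≈ 6530 A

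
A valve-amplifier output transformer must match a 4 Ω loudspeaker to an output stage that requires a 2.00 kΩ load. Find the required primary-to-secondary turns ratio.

N_p/N_s ≈ 22.4

Z_p/Z_s = (N_p/N_s)², so N_p/N_s = √(2000/4) = √500 = 22.4.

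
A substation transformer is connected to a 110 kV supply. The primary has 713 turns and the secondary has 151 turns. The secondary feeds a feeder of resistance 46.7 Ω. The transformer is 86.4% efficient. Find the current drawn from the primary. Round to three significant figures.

I_p ≈ 122 A

V_s = 110000 × 151/713 = 23296 V.
I_s = V_s/R = 23296/46.7 = 498.84 A.
P_out = V_s I_s = 23296 × 498.84 = 1.1621×10^7 W.
P_in = P_out/η = 1.1621×10^7/0.864 = 1.3450×10^7 W.
I_p = P_in/V_p = 1.3450×10^7/110000 = 122 A.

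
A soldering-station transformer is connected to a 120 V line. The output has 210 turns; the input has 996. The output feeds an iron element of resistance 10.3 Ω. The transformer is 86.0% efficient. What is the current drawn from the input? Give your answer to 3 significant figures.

I_in ≈ 0.602 A

V_out = 120 × 210/996 = 25.301 V.
I_out = V_out/R = 25.301/10.3 = 2.4564 A.
P_out = V_out I_out = 25.301 × 2.4564 = 62.151 W.
P_in = P_out/η = 62.151/0.860 = 72.268 W.
I_in = P_in/V_in = 72.268/120 = 0.602 A.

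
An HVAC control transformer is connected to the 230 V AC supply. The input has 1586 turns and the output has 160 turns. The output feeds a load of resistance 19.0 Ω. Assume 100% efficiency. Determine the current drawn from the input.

I_in ≈ 0.123 A

V_out = V_in × N_out/N_in = 230 × 160/1586 = 23.203 V.
I_out = V_out/R = 23.203/19.0 = 1.2212 A.
For an ideal transformer I_in N_in = I_out N_out, so I_in = 1.2212 × 160/1586 = 0.123 A.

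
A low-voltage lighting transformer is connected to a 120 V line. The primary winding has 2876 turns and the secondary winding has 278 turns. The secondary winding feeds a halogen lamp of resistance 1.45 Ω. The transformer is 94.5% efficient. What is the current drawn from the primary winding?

V_s = 120 × 278/2876 = 11.599 V.
I_s = V_s/R = 11.599/1.45 = 7.9996 A.
P_out = V_s I_s = 11.599 × 7.9996 = 92.791 W.
P_in = P_out/η = 92.791/0.945 = 98.192 W.
I_p = P_in/V_p = 98.192/120 = 0.818 A.

I_p ≈ 0.818 A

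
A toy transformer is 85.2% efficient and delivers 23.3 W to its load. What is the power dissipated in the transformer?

P_in = P_out/η = 23.3/0.852 = 27.3474 W.
P_loss = P_in − P_out = 27.3474 − 23.3 = 4.05 W.

P_loss ≈ 4.05 W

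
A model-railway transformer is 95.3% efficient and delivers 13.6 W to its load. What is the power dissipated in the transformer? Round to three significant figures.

P_in = P_out/η = 13.6/0.953 = 14.2707 W.
P_loss = P_in − P_out = 14.2707 − 13.6 = 0.671 W.

P_loss ≈ 0.671 W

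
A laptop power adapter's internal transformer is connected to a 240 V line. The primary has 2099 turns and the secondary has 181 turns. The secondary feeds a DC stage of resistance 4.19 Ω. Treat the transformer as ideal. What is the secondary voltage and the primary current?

V_s = V_p × N_s/N_p = 240 × 181/2099 = 20.696 V.
I_s = V_s/R = 20.696/4.19 = 4.9393 A.
I_p = I_s × N_s/N_p = 4.9393 × 181/2099 = 0.426 A.

V_s ≈ 20.7 V, I_p ≈ 0.426 A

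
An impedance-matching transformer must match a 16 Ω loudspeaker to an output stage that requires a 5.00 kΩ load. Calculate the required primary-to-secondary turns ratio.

Z_p/Z_s = (N_p/N_s)², so N_p/N_s = √(5000/16) = √312 = 17.7.

N_p/N_s ≈ 17.7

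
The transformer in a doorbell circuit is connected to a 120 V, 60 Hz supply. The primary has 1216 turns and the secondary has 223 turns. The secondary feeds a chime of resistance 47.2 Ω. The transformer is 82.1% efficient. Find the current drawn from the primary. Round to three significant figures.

I_p ≈ 0.104 A

V_s = 120 × 223/1216 = 22.007 V.
I_s = V_s/R = 22.007/47.2 = 0.46624 A.
P_out = V_s I_s = 22.007 × 0.46624 = 10.260 W.
P_in = P_out/η = 10.260/0.821 = 12.497 W.
I_p = P_in/V_p = 12.497/120 = 0.104 A.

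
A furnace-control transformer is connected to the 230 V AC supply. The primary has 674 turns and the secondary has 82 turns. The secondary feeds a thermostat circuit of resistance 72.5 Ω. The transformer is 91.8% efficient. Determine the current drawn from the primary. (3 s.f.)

I_p ≈ 0.0512 A

V_s = 230 × 82/674 = 27.982 V.
I_s = V_s/R = 27.982/72.5 = 0.38596 A.
P_out = V_s I_s = 27.982 × 0.38596 = 10.800 W.
P_in = P_out/η = 10.800/0.918 = 11.765 W.
I_p = P_in/V_p = 11.765/230 = 0.0512 A.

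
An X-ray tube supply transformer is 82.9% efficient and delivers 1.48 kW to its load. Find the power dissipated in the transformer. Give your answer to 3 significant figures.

P_loss ≈ 305 W

P_in = P_out/η = 1480/0.829 = 1785.28 W.
P_loss = P_in − P_out = 1785.28 − 1480 = 305 W.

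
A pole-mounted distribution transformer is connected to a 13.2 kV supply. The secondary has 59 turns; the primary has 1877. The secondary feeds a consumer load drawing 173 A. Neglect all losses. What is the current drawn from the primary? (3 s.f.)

For an ideal transformer I_p N_p = I_s N_s, so I_p = 173 × 59/1877 = 5.44 A.

I_p ≈ 5.44 A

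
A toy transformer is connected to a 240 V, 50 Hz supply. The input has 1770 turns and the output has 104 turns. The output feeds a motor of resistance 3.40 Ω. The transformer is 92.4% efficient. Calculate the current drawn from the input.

I_in ≈ 0.264 A

V_out = 240 × 104/1770 = 14.102 V.
I_out = V_out/R = 14.102/3.40 = 4.1476 A.
P_out = V_out I_out = 14.102 × 4.1476 = 58.488 W.
P_in = P_out/η = 58.488/0.924 = 63.298 W.
I_in = P_in/V_in = 63.298/240 = 0.264 A.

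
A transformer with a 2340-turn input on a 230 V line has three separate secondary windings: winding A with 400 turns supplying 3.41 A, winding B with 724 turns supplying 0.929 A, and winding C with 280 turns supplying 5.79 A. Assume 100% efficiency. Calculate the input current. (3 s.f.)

I_in ≈ 1.56 A

V_A = 230 × 400/2340 = 39.316 V; V_B = 230 × 724/2340 = 71.162 V; V_C = 230 × 280/2340 = 27.521 V.
P_out = V_A I_A + V_B I_B + V_C I_C = 39.316×3.41 + 71.162×0.929 + 27.521×5.79 = 134.07 + 66.110 + 159.35 = 359.53 W.
Ideal ⇒ P_in = P_out, so I_in = P_out/V_in = 359.53/230 = 1.56 A.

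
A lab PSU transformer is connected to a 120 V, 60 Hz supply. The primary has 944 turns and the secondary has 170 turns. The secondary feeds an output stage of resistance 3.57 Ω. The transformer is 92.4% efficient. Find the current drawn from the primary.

I_p ≈ 1.18 A

V_s = 120 × 170/944 = 21.610 V.
I_s = V_s/R = 21.610/3.57 = 6.0533 A.
P_out = V_s I_s = 21.610 × 6.0533 = 130.81 W.
P_in = P_out/η = 130.81/0.924 = 141.57 W.
I_p = P_in/V_p = 141.57/120 = 1.18 A.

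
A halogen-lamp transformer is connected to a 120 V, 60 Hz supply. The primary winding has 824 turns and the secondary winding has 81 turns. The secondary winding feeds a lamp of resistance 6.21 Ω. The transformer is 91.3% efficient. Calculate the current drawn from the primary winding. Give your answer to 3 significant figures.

I_p ≈ 0.205 A

V_s = 120 × 81/824 = 11.796 V.
I_s = V_s/R = 11.796/6.21 = 1.8995 A.
P_out = V_s I_s = 11.796 × 1.8995 = 22.407 W.
P_in = P_out/η = 22.407/0.913 = 24.542 W.
I_p = P_in/V_p = 24.542/120 = 0.205 A.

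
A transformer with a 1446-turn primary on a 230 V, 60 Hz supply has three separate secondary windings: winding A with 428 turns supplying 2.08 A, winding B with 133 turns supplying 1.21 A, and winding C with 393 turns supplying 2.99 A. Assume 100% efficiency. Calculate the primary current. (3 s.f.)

I_p ≈ 1.54 A

V_A = 230 × 428/1446 = 68.077 V; V_B = 230 × 133/1446 = 21.155 V; V_C = 230 × 393/1446 = 62.510 V.
P_out = V_A I_A + V_B I_B + V_C I_C = 68.077×2.08 + 21.155×1.21 + 62.510×2.99 = 141.60 + 25.597 + 186.91 = 354.10 W.
Ideal ⇒ P_in = P_out, so I_p = P_out/V_p = 354.10/230 = 1.54 A.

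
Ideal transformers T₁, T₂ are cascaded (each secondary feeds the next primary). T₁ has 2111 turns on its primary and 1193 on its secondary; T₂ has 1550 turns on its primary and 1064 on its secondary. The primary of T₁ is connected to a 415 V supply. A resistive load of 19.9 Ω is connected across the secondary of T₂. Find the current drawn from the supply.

I_supply ≈ 3.14 A

Secondary of T₁: V = 415.00 × 1193/2111 = 234.53 V.
Secondary of T₂: V = 234.53 × 1064/1550 = 160.99 V.
I_load = 160.99/19.9 = 8.0902 A, so P_out = 160.99 × 8.0902 = 1302.5 W.
All ideal ⇒ P_in = P_out, so I_supply = 1302.5/415 = 3.14 A.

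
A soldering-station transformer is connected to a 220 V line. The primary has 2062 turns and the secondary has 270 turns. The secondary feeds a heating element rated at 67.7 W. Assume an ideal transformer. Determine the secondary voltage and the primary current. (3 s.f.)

V_s = V_p × N_s/N_p = 220 × 270/2062 = 28.807 V.
I_s = P/V_s = 67.7/28.807 = 2.3501 A.
I_p = I_s × N_s/N_p = 2.3501 × 270/2062 = 0.308 A.

V_s ≈ 28.8 V, I_p ≈ 0.308 A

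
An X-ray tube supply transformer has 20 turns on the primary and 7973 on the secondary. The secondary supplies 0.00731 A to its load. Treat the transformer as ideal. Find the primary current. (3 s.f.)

I_p ≈ 2.91 A

For an ideal transformer I_p/I_s = N_s/N_p, so I_p = 0.00731 × 7973/20 = 2.91 A.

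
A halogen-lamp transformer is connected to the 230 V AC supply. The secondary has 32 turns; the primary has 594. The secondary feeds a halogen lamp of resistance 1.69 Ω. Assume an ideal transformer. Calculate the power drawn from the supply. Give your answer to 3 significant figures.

P ≈ 90.8 W

V_s = V_p × N_s/N_p = 230 × 32/594 = 12.391 V.
I_s = V_s/R = 12.391/1.69 = 7.3317 A.
I_p = I_s × N_s/N_p = 7.3317 × 32/594 = 0.39497 A.
P = V_p I_p = 230 × 0.39497 = 90.8 W.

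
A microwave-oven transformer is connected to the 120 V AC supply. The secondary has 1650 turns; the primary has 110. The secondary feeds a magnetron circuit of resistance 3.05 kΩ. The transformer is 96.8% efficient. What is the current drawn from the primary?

I_p ≈ 9.15 A

V_s = 120 × 1650/110 = 1800.0 V.
I_s = V_s/R = 1800.0/3050 = 0.59016 A.
P_out = V_s I_s = 1800.0 × 0.59016 = 1062.3 W.
P_in = P_out/η = 1062.3/0.968 = 1097.4 W.
I_p = P_in/V_p = 1097.4/120 = 9.15 A.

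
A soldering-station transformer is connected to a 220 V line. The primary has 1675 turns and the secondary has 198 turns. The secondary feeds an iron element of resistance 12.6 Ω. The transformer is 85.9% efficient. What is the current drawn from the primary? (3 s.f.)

V_s = 220 × 198/1675 = 26.006 V.
I_s = V_s/R = 26.006/12.6 = 2.0640 A.
P_out = V_s I_s = 26.006 × 2.0640 = 53.675 W.
P_in = P_out/η = 53.675/0.859 = 62.486 W.
I_p = P_in/V_p = 62.486/220 = 0.284 A.

I_p ≈ 0.284 A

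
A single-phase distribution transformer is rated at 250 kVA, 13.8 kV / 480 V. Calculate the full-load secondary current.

I_s ≈ 521 A

I_s = S/V_s = 250000/480 = 521 A.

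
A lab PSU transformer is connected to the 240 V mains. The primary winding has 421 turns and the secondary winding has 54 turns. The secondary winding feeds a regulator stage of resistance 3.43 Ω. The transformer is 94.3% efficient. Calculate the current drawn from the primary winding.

V_s = 240 × 54/421 = 30.784 V.
I_s = V_s/R = 30.784/3.43 = 8.9749 A.
P_out = V_s I_s = 30.784 × 8.9749 = 276.28 W.
P_in = P_out/η = 276.28/0.943 = 292.98 W.
I_p = P_in/V_p = 292.98/240 = 1.22 A.

I_p ≈ 1.22 A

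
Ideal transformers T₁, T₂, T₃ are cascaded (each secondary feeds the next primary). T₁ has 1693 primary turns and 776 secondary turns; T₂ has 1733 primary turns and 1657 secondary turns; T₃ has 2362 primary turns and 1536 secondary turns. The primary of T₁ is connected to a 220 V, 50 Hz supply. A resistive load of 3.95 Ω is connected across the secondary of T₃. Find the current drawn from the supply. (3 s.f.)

Secondary of T₁: V = 220.00 × 776/1693 = 100.84 V.
Secondary of T₂: V = 100.84 × 1657/1733 = 96.417 V.
Secondary of T₃: V = 96.417 × 1536/2362 = 62.699 V.
I_load = 62.699/3.95 = 15.873 A, so P_out = 62.699 × 15.873 = 995.24 W.
All ideal ⇒ P_in = P_out, so I_supply = 995.24/220 = 4.52 A.

I_supply ≈ 4.52 A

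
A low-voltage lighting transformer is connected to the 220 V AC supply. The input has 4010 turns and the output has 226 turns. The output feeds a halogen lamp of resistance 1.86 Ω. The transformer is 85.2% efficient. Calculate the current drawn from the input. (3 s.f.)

I_in ≈ 0.441 A

V_out = 220 × 226/4010 = 12.399 V.
I_out = V_out/R = 12.399/1.86 = 6.6661 A.
P_out = V_out I_out = 12.399 × 6.6661 = 82.653 W.
P_in = P_out/η = 82.653/0.852 = 97.011 W.
I_in = P_in/V_in = 97.011/220 = 0.441 A.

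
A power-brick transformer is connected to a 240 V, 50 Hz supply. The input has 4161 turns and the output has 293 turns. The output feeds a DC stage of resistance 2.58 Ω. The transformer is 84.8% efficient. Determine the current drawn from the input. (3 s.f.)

V_out = 240 × 293/4161 = 16.900 V.
I_out = V_out/R = 16.900/2.58 = 6.5503 A.
P_out = V_out I_out = 16.900 × 6.5503 = 110.70 W.
P_in = P_out/η = 110.70/0.848 = 130.54 W.
I_in = P_in/V_in = 130.54/240 = 0.544 A.

I_in ≈ 0.544 A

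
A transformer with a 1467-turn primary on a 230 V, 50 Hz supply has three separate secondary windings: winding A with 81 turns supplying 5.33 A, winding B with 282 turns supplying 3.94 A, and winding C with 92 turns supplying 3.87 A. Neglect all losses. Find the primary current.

I_p ≈ 1.29 A

V_A = 230 × 81/1467 = 12.699 V; V_B = 230 × 282/1467 = 44.213 V; V_C = 230 × 92/1467 = 14.424 V.
P_out = V_A I_A + V_B I_B + V_C I_C = 12.699×5.33 + 44.213×3.94 + 14.424×3.87 = 67.688 + 174.20 + 55.821 = 297.71 W.
Ideal ⇒ P_in = P_out, so I_p = P_out/V_p = 297.71/230 = 1.29 A.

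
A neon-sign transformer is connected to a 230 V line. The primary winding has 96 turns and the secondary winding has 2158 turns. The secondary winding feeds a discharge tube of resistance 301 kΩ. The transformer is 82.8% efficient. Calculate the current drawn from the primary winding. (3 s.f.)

I_p ≈ 0.466 A

V_s = 230 × 2158/96 = 5170.2 V.
I_s = V_s/R = 5170.2/301000 = 0.017177 A.
P_out = V_s I_s = 5170.2 × 0.017177 = 88.807 W.
P_in = P_out/η = 88.807/0.828 = 107.26 W.
I_p = P_in/V_p = 107.26/230 = 0.466 A.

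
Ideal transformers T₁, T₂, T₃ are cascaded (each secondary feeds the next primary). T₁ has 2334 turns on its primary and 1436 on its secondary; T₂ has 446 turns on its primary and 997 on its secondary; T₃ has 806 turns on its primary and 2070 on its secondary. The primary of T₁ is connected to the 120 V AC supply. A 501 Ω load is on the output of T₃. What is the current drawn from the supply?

I_supply ≈ 2.99 A

Secondary of T₁: V = 120.00 × 1436/2334 = 73.830 V.
Secondary of T₂: V = 73.830 × 997/446 = 165.04 V.
Secondary of T₃: V = 165.04 × 2070/806 = 423.87 V.
I_load = 423.87/501 = 0.84604 A, so P_out = 423.87 × 0.84604 = 358.61 W.
All ideal ⇒ P_in = P_out, so I_supply = 358.61/120 = 2.99 A.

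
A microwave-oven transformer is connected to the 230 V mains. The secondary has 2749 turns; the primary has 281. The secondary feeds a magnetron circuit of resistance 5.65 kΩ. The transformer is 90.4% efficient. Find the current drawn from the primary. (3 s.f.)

I_p ≈ 4.31 A

V_s = 230 × 2749/281 = 2250.1 V.
I_s = V_s/R = 2250.1/5650 = 0.39824 A.
P_out = V_s I_s = 2250.1 × 0.39824 = 896.07 W.
P_in = P_out/η = 896.07/0.904 = 991.23 W.
I_p = P_in/V_p = 991.23/230 = 4.31 A.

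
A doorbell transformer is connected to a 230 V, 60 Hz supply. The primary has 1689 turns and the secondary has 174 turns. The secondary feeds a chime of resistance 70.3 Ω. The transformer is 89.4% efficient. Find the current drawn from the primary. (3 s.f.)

I_p ≈ 0.0388 A

V_s = 230 × 174/1689 = 23.694 V.
I_s = V_s/R = 23.694/70.3 = 0.33705 A.
P_out = V_s I_s = 23.694 × 0.33705 = 7.9862 W.
P_in = P_out/η = 7.9862/0.894 = 8.9331 W.
I_p = P_in/V_p = 8.9331/230 = 0.0388 A.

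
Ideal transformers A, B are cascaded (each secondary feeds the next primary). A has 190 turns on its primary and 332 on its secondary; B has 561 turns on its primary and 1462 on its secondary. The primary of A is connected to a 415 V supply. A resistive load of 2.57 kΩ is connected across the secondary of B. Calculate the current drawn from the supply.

I_supply ≈ 3.35 A

Secondary of A: V = 415.00 × 332/190 = 725.16 V.
Secondary of B: V = 725.16 × 1462/561 = 1889.8 V.
I_load = 1889.8/2570 = 0.73533 A, so P_out = 1889.8 × 0.73533 = 1389.6 W.
All ideal ⇒ P_in = P_out, so I_supply = 1389.6/415 = 3.35 A.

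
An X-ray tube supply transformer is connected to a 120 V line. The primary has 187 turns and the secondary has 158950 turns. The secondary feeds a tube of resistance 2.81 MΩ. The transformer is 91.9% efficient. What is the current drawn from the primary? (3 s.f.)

I_p ≈ 33.6 A

V_s = 120 × 158950/187 = 102000 V.
I_s = V_s/R = 102000/(2.81×10^6) = 0.036299 A.
P_out = V_s I_s = 102000 × 0.036299 = 3702.5 W.
P_in = P_out/η = 3702.5/0.919 = 4028.8 W.
I_p = P_in/V_p = 4028.8/120 = 33.6 A.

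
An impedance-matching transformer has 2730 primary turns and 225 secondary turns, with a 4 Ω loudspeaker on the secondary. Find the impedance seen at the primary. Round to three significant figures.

Z_p ≈ 589 Ω

Z_p = (N_p/N_s)² × Z_s = (2730/225)² × 4 = 589 Ω.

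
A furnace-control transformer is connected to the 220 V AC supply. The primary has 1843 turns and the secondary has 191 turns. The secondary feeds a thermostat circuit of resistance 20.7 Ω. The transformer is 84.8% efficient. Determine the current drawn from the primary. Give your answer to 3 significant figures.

I_p ≈ 0.135 A

V_s = 220 × 191/1843 = 22.800 V.
I_s = V_s/R = 22.800/20.7 = 1.1014 A.
P_out = V_s I_s = 22.800 × 1.1014 = 25.113 W.
P_in = P_out/η = 25.113/0.848 = 29.614 W.
I_p = P_in/V_p = 29.614/220 = 0.135 A.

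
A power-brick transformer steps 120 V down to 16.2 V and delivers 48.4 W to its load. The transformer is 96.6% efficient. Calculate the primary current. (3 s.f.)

I_p ≈ 0.418 A

P_in = P_out/η = 48.4/0.966 = 50.104 W.
I_p = P_in/V_p = 50.104/120 = 0.418 A.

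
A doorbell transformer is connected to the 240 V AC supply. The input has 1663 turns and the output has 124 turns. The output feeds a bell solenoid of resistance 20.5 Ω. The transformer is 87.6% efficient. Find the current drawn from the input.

V_out = 240 × 124/1663 = 17.895 V.
I_out = V_out/R = 17.895/20.5 = 0.87294 A.
P_out = V_out I_out = 17.895 × 0.87294 = 15.622 W.
P_in = P_out/η = 15.622/0.876 = 17.833 W.
I_in = P_in/V_in = 17.833/240 = 0.0743 A.

I_in ≈ 0.0743 A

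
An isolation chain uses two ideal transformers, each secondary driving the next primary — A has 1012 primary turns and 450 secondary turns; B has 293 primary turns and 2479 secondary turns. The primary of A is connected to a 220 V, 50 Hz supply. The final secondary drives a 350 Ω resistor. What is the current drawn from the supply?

After A: V = 220.00 × 450/1012 = 97.826 V.
After B: V = 97.826 × 2479/293 = 827.68 V.
I_load = 827.68/350 = 2.3648 A, so P_out = 827.68 × 2.3648 = 1957.3 W.
All ideal ⇒ P_in = P_out, so I_supply = 1957.3/220 = 8.90 A.

I_supply ≈ 8.90 A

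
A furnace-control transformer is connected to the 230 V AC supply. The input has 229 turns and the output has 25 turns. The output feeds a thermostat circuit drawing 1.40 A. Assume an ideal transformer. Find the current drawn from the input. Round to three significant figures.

I_in ≈ 0.153 A

For an ideal transformer I_in N_in = I_out N_out, so I_in = 1.40 × 25/229 = 0.153 A.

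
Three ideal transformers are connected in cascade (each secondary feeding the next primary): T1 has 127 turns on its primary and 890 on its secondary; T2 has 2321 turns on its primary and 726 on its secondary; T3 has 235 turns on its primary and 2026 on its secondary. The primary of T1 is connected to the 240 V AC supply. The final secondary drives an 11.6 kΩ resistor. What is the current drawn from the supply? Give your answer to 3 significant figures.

I_supply ≈ 7.39 A

After T1: V = 240.00 × 890/127 = 1681.9 V.
After T2: V = 1681.9 × 726/2321 = 526.09 V.
After T3: V = 526.09 × 2026/235 = 4535.6 V.
I_load = 4535.6/11600 = 0.39100 A, so P_out = 4535.6 × 0.39100 = 1773.4 W.
All ideal ⇒ P_in = P_out, so I_supply = 1773.4/240 = 7.39 A.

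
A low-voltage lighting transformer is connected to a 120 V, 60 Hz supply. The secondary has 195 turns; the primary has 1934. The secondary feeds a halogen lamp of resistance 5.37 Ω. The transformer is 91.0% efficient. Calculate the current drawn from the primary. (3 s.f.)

V_s = 120 × 195/1934 = 12.099 V.
I_s = V_s/R = 12.099/5.37 = 2.2531 A.
P_out = V_s I_s = 12.099 × 2.2531 = 27.261 W.
P_in = P_out/η = 27.261/0.910 = 29.957 W.
I_p = P_in/V_p = 29.957/120 = 0.250 A.

I_p ≈ 0.250 A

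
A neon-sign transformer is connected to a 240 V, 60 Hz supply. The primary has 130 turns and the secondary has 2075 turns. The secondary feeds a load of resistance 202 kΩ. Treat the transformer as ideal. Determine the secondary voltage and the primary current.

V_s ≈ 3830 V, I_p ≈ 0.303 A

V_s = V_p × N_s/N_p = 240 × 2075/130 = 3830.8 V.
I_s = V_s/R = 3830.8/202000 = 0.018964 A.
I_p = I_s × N_s/N_p = 0.018964 × 2075/130 = 0.303 A.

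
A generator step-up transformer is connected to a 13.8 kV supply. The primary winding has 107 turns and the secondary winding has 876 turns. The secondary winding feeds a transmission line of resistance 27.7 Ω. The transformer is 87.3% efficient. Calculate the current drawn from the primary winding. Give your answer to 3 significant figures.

I_p ≈ 38200 A

V_s = 13800 × 876/107 = 112980 V.
I_s = V_s/R = 112980/27.7 = 4078.7 A.
P_out = V_s I_s = 112980 × 4078.7 = 4.6081×10^8 W.
P_in = P_out/η = 4.6081×10^8/0.873 = 5.2784×10^8 W.
I_p = P_in/V_p = 5.2784×10^8/13800 = 38200 A.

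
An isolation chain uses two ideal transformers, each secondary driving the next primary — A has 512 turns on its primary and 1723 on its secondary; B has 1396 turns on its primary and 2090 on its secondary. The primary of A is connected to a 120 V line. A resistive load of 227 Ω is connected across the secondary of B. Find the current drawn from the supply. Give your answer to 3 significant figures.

I_supply ≈ 13.4 A

After A: V = 120.00 × 1723/512 = 403.83 V.
After B: V = 403.83 × 2090/1396 = 604.59 V.
I_load = 604.59/227 = 2.6634 A, so P_out = 604.59 × 2.6634 = 1610.2 W.
All ideal ⇒ P_in = P_out, so I_supply = 1610.2/120 = 13.4 A.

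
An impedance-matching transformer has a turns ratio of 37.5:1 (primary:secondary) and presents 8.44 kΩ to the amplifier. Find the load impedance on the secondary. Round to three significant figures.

Z_s ≈ 6.00 Ω

Z_s = Z_p/(N_p/N_s)² = 8440/37.5² = 6.00 Ω.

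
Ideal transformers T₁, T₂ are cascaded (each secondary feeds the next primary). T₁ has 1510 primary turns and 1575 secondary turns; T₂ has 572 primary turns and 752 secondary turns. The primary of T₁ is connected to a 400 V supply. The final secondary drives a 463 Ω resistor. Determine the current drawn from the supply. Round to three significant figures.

I_supply ≈ 1.62 A

Secondary of T₁: V = 400.00 × 1575/1510 = 417.22 V.
Secondary of T₂: V = 417.22 × 752/572 = 548.51 V.
I_load = 548.51/463 = 1.1847 A, so P_out = 548.51 × 1.1847 = 649.82 W.
All ideal ⇒ P_in = P_out, so I_supply = 649.82/400 = 1.62 A.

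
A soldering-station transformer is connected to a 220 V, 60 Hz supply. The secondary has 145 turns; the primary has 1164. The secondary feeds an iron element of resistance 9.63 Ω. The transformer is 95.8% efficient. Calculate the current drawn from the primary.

V_s = 220 × 145/1164 = 27.405 V.
I_s = V_s/R = 27.405/9.63 = 2.8458 A.
P_out = V_s I_s = 27.405 × 2.8458 = 77.992 W.
P_in = P_out/η = 77.992/0.958 = 81.411 W.
I_p = P_in/V_p = 81.411/220 = 0.370 A.

I_p ≈ 0.370 A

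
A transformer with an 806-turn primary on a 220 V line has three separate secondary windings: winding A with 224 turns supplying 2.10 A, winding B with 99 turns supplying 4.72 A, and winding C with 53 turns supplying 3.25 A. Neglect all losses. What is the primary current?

I_p ≈ 1.38 A

V_A = 220 × 224/806 = 61.141 V; V_B = 220 × 99/806 = 27.022 V; V_C = 220 × 53/806 = 14.467 V.
P_out = V_A I_A + V_B I_B + V_C I_C = 61.141×2.10 + 27.022×4.72 + 14.467×3.25 = 128.40 + 127.55 + 47.016 = 302.96 W.
Ideal ⇒ P_in = P_out, so I_p = P_out/V_p = 302.96/220 = 1.38 A.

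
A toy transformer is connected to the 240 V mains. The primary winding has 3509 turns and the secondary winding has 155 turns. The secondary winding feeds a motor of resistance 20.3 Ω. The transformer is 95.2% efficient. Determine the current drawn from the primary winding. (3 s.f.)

I_p ≈ 0.0242 A

V_s = 240 × 155/3509 = 10.601 V.
I_s = V_s/R = 10.601/20.3 = 0.52223 A.
P_out = V_s I_s = 10.601 × 0.52223 = 5.5363 W.
P_in = P_out/η = 5.5363/0.952 = 5.8155 W.
I_p = P_in/V_p = 5.8155/240 = 0.0242 A.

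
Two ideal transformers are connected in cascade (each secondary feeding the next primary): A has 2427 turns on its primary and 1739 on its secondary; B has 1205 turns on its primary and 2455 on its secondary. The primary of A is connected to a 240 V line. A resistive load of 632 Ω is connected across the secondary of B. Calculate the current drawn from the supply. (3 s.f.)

I_supply ≈ 0.809 A

Secondary of A: V = 240.00 × 1739/2427 = 171.97 V.
Secondary of B: V = 171.97 × 2455/1205 = 350.35 V.
I_load = 350.35/632 = 0.55436 A, so P_out = 350.35 × 0.55436 = 194.22 W.
All ideal ⇒ P_in = P_out, so I_supply = 194.22/240 = 0.809 A.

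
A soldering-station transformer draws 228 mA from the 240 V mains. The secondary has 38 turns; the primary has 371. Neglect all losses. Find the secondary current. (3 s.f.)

I_s/I_p = N_p/N_s, so I_s = 0.228 × 371/38 = 2.23 A.

I_s ≈ 2.23 A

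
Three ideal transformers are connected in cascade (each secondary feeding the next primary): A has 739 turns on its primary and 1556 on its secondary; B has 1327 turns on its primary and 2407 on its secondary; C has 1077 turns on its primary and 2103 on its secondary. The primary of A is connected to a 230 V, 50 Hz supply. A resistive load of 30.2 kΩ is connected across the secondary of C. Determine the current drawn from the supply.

I_supply ≈ 0.424 A

Secondary of A: V = 230.00 × 1556/739 = 484.28 V.
Secondary of B: V = 484.28 × 2407/1327 = 878.41 V.
Secondary of C: V = 878.41 × 2103/1077 = 1715.2 V.
I_load = 1715.2/30200 = 0.056796 A, so P_out = 1715.2 × 0.056796 = 97.417 W.
All ideal ⇒ P_in = P_out, so I_supply = 97.417/230 = 0.424 A.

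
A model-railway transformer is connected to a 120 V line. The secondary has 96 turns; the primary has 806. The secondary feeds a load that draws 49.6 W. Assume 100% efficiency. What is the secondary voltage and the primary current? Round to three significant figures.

V_s ≈ 14.3 V, I_p ≈ 0.413 A

V_s = V_p × N_s/N_p = 120 × 96/806 = 14.293 V.
I_s = P/V_s = 49.6/14.293 = 3.4703 A.
I_p = I_s × N_s/N_p = 3.4703 × 96/806 = 0.413 A.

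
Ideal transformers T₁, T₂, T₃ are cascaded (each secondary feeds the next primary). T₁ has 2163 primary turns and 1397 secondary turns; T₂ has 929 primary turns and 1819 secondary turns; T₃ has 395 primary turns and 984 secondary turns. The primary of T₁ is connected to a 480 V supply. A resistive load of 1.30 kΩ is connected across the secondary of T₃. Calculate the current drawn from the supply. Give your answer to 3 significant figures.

Secondary of T₁: V = 480.00 × 1397/2163 = 310.01 V.
Secondary of T₂: V = 310.01 × 1819/929 = 607.01 V.
Secondary of T₃: V = 607.01 × 984/395 = 1512.2 V.
I_load = 1512.2/1300 = 1.1632 A, so P_out = 1512.2 × 1.1632 = 1758.9 W.
All ideal ⇒ P_in = P_out, so I_supply = 1758.9/480 = 3.66 A.

I_supply ≈ 3.66 A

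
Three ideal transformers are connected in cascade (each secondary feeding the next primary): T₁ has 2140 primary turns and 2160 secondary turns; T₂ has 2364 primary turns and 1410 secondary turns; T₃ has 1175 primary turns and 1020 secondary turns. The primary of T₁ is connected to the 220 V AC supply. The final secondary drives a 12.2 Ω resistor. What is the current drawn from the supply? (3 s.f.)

Secondary of T₁: V = 220.00 × 2160/2140 = 222.06 V.
Secondary of T₂: V = 222.06 × 1410/2364 = 132.44 V.
Secondary of T₃: V = 132.44 × 1020/1175 = 114.97 V.
I_load = 114.97/12.2 = 9.4240 A, so P_out = 114.97 × 9.4240 = 1083.5 W.
All ideal ⇒ P_in = P_out, so I_supply = 1083.5/220 = 4.93 A.

I_supply ≈ 4.93 A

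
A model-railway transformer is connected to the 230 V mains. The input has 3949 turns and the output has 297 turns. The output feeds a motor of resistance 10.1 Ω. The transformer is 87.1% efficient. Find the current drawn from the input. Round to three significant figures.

V_out = 230 × 297/3949 = 17.298 V.
I_out = V_out/R = 17.298/10.1 = 1.7127 A.
P_out = V_out I_out = 17.298 × 1.7127 = 29.626 W.
P_in = P_out/η = 29.626/0.871 = 34.014 W.
I_in = P_in/V_in = 34.014/230 = 0.148 A.

I_in ≈ 0.148 A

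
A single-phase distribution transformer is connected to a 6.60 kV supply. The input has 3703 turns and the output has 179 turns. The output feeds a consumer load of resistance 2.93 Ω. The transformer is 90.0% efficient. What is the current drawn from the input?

V_out = 6600 × 179/3703 = 319.04 V.
I_out = V_out/R = 319.04/2.93 = 108.89 A.
P_out = V_out I_out = 319.04 × 108.89 = 34739 W.
P_in = P_out/η = 34739/0.900 = 38599 W.
I_in = P_in/V_in = 38599/6600 = 5.85 A.

I_in ≈ 5.85 A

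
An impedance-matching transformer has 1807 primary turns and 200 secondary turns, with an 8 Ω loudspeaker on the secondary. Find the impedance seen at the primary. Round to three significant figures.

Z_p ≈ 653 Ω

Z_p = (N_p/N_s)² × Z_s = (1807/200)² × 8 = 653 Ω.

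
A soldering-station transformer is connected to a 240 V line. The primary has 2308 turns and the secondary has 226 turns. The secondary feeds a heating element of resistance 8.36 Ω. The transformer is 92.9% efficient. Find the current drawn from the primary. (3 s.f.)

I_p ≈ 0.296 A

V_s = 240 × 226/2308 = 23.501 V.
I_s = V_s/R = 23.501/8.36 = 2.8111 A.
P_out = V_s I_s = 23.501 × 2.8111 = 66.063 W.
P_in = P_out/η = 66.063/0.929 = 71.112 W.
I_p = P_in/V_p = 71.112/240 = 0.296 A.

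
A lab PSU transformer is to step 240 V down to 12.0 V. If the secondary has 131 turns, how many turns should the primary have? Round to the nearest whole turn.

N_p = 2620 turns

N_p/N_s = V_p/V_s, so N_p = 131 × 240/12.0 = 2620.0 ≈ 2620 turns.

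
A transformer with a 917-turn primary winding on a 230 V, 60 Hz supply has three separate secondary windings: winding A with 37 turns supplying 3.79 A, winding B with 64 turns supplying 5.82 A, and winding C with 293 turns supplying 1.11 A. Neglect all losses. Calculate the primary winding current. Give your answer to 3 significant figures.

V_A = 230 × 37/917 = 9.2803 V; V_B = 230 × 64/917 = 16.052 V; V_C = 230 × 293/917 = 73.490 V.
P_out = V_A I_A + V_B I_B + V_C I_C = 9.2803×3.79 + 16.052×5.82 + 73.490×1.11 = 35.172 + 93.425 + 81.574 = 210.17 W.
Ideal ⇒ P_in = P_out, so I_p = P_out/V_p = 210.17/230 = 0.914 A.

I_p ≈ 0.914 A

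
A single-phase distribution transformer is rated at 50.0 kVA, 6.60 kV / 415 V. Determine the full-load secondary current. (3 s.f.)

I_s = S/V_s = 50000/415 = 120 A.

I_s ≈ 120 A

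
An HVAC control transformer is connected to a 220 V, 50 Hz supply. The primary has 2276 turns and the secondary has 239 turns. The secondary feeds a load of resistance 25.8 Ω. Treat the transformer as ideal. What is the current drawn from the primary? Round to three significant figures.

V_s = V_p × N_s/N_p = 220 × 239/2276 = 23.102 V.
I_s = V_s/R = 23.102/25.8 = 0.89542 A.
For an ideal transformer I_p N_p = I_s N_s, so I_p = 0.89542 × 239/2276 = 0.0940 A.

I_p ≈ 0.0940 A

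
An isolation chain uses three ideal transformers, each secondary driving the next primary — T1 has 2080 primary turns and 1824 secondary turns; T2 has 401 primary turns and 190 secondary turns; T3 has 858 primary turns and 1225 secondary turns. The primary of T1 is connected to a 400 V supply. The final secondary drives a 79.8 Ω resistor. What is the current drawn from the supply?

I_supply ≈ 1.76 A

After T1: V = 400.00 × 1824/2080 = 350.77 V.
After T2: V = 350.77 × 190/401 = 166.20 V.
After T3: V = 166.20 × 1225/858 = 237.29 V.
I_load = 237.29/79.8 = 2.9736 A, so P_out = 237.29 × 2.9736 = 705.60 W.
All ideal ⇒ P_in = P_out, so I_supply = 705.60/400 = 1.76 A.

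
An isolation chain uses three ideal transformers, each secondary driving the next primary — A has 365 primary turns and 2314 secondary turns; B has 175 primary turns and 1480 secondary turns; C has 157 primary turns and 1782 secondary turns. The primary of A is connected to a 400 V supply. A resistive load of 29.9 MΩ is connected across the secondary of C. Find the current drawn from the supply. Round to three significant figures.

Secondary of A: V = 400.00 × 2314/365 = 2535.9 V.
Secondary of B: V = 2535.9 × 1480/175 = 21446 V.
Secondary of C: V = 21446 × 1782/157 = 243420 V.
I_load = 243420/(2.99×10^7) = 0.0081412 A, so P_out = 243420 × 0.0081412 = 1981.8 W.
All ideal ⇒ P_in = P_out, so I_supply = 1981.8/400 = 4.95 A.

I_supply ≈ 4.95 A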